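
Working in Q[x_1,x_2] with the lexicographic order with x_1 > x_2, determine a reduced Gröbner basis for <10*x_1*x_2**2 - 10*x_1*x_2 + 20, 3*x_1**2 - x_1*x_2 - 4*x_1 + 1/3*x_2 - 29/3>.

This is the nonlinear analogue of row-reducing a linear system.

f_1 = 10*x_1*x_2**2 - 10*x_1*x_2 + 20, LT = x_1*x_2**2.
f_2 = 3*x_1**2 - x_1*x_2 - 4*x_1 + 1/3*x_2 - 29/3, LT = x_1**2.

S(f_1,f_2): lcm = x_1**2*x_2**2. S = -x_1**2*x_2 + 1/3*x_1*x_2**3 + 4/3*x_1*x_2**2 + 2*x_1 - 1/9*x_2**3 + 29/9*x_2**2.
  reduce S modulo (f_1, f_2):
  remainder 2*x_1 - 1/9*x_2**3 + 10/3*x_2**2 - 35/9*x_2 - 8/3 ≠ 0; add g_3 = 2*x_1 - 1/9*x_2**3 + 10/3*x_2**2 - 35/9*x_2 - 8/3 to the basis.

S(f_1,g_3): lcm = x_1*x_2**2. S = -x_1*x_2 + 1/18*x_2**5 - 5/3*x_2**4 + 35/18*x_2**3 + 4/3*x_2**2 + 2.
  reduce S modulo (f_1, f_2, g_3):
  remainder 1/18*x_2**5 - 31/18*x_2**4 + 65/18*x_2**3 - 11/18*x_2**2 - 4/3*x_2 + 2 ≠ 0; add g_4 = 1/18*x_2**5 - 31/18*x_2**4 + 65/18*x_2**3 - 11/18*x_2**2 - 4/3*x_2 + 2 to the basis.

The other S-polynomials (S(f_2,g_3), S(f_1,g_4), S(f_2,g_4), S(g_3,g_4)) all reduce to 0 modulo the current basis, so we have a Gröbner basis.
Inter-reduce: drop elements whose leading term is divisible by another's, tail-reduce, and make monic.

G = {x_1 - 1/18*x_2**3 + 5/3*x_2**2 - 35/18*x_2 - 4/3, x_2**5 - 31*x_2**4 + 65*x_2**3 - 11*x_2**2 - 24*x_2 + 36}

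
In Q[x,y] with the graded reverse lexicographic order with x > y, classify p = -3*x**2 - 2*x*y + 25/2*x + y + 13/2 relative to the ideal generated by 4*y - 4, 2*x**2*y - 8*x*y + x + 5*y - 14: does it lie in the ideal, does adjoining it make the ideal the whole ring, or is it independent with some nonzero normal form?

Adjoining -3*x**2 - 2*x*y + 25/2*x + y + 13/2 makes the ideal the whole ring: the system is inconsistent.

First compute the reduced Gröbner basis of I by Buchberger's algorithm.
f_1 = 4*y - 4, LT = y.
f_2 = 2*x**2*y - 8*x*y + x + 5*y - 14, LT = x**2*y.

S(f_1,f_2): lcm = x**2*y. S = -x**2 + 4*x*y - 1/2*x - 5/2*y + 7.
  reduce S modulo (f_1, f_2):
  remainder -x**2 + 7/2*x + 9/2 ≠ 0; add h_3 = -x**2 + 7/2*x + 9/2 to the basis.

The other S-polynomials (S(f_1,h_3), S(f_2,h_3)) all reduce to 0 modulo the current basis, so we have a Gröbner basis.
Inter-reduce: drop elements whose leading term is divisible by another's, tail-reduce, and make monic.
Reduced Gröbner basis: {x**2 - 7/2*x - 9/2, y - 1}.
Label its elements g_1 = x**2 - 7/2*x - 9/2, g_2 = y - 1.

Reduce p = -3*x**2 - 2*x*y + 25/2*x + y + 13/2 modulo G:
  leading term x**2: subtract (-3)·g_1 from -3*x**2 - 2*x*y + 25/2*x + y + 13/2 → -2*x*y + 2*x + y - 7
  leading term x*y: subtract (-2*x)·g_2 from -2*x*y + 2*x + y - 7 → y - 7
  leading term y: subtract (1)·g_2 from y - 7 → -6
  leading term 1: no divisor's leading term divides it; move -6 to the remainder.
  normal form = -6.
The normal form is nonzero, so p ∉ I. Since p minus its normal form lies in I, I + (p) = I + (r) where r = -6; decide whether this ideal is the whole ring.
Here r = -6 is a nonzero constant, hence a unit: 1 ∈ I + (p), the Gröbner basis of I + (p) is {1}, and the enlarged system has no common solution — adjoining p is inconsistent.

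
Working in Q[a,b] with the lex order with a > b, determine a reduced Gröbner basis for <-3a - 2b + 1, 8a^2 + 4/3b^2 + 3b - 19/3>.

This is the nonlinear analogue of row-reducing a linear system.

f_1 = -3a - 2b + 1, LT = a.
f_2 = 8a^2 + 4/3b^2 + 3b - 19/3, LT = a^2.

S(f_1,f_2): lcm = a^2. S = 2/3ab - 1/3a - 1/6b^2 - 3/8b + 19/24.
  reduce S modulo (f_1, f_2):
  remainder -11/18b^2 + 5/72b + 49/72 ≠ 0; add g_3 = -11/18b^2 + 5/72b + 49/72 to the basis.

The other S-polynomials (S(f_1,g_3), S(f_2,g_3)) all reduce to 0 modulo the current basis, so we have a Gröbner basis.
Inter-reduce: drop elements whose leading term is divisible by another's, tail-reduce, and make monic.

G = {a + 2/3b - 1/3, b^2 - 5/44b - 49/44}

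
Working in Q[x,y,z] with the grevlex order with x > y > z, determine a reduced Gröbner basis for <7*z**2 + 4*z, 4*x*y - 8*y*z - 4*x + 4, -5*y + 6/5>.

f_1 = 7*z**2 + 4*z, LT = z**2.
f_2 = 4*x*y - 8*y*z - 4*x + 4, LT = x*y.
f_3 = -5*y + 6/5, LT = y.

S(f_2,f_3): lcm = x*y. S = -2*y*z - 19/25*x + 1.
  leading term y*z: subtract (2/5*z)·f_3 from -2*y*z - 19/25*x + 1 → -19/25*x - 12/25*z + 1
  leading term x: no divisor's leading term divides it; move -19/25*x to the remainder.
  leading term z: no divisor's leading term divides it; move -12/25*z to the remainder.
  leading term 1: no divisor's leading term divides it; move 1 to the remainder.
  remainder -19/25*x - 12/25*z + 1 ≠ 0; add g_4 = -19/25*x - 12/25*z + 1 to the basis.

The other S-polynomials (S(f_1,f_2), S(f_1,f_3), S(f_1,g_4), S(f_2,g_4), S(f_3,g_4)) all reduce to 0 modulo the current basis, so we have a Gröbner basis.
Inter-reduce: drop elements whose leading term is divisible by another's, tail-reduce, and make monic.

G = {z**2 + 4/7*z, x + 12/19*z - 25/19, y - 6/25}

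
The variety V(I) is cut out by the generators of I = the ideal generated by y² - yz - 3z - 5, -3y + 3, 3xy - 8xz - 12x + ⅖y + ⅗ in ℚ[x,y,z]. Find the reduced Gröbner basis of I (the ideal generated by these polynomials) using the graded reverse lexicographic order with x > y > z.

This is the nonlinear analogue of row-reducing a linear system.

f_1 = y² - yz - 3z - 5, LT = y².
f_2 = -3y + 3, LT = y.
f_3 = 3xy - 8xz - 12x + ⅖y + ⅗, LT = xy.

S(f_1,f_2): lcm = y². S = -yz + y - 3z - 5.
  reduce S modulo (f_1, f_2, f_3):
  remainder -4z - 4 ≠ 0; add g_4 = -4z - 4 to the basis.

S(f_1,f_3): lcm = xy². S = 5/3xyz + 4xy - 2/15y² - 3xz - 5x - ⅕y.
  reduce S modulo (f_1, f_2, f_3, g_4):
  remainder ⅓x - ⅓ ≠ 0; add g_5 = ⅓x - ⅓ to the basis.

The other S-polynomials (S(f_2,f_3), S(f_1,g_4), S(f_2,g_4), S(f_3,g_4), S(f_1,g_5), S(f_2,g_5), S(f_3,g_5), S(g_4,g_5)) all reduce to 0 modulo the current basis, so we have a Gröbner basis.
Inter-reduce: drop elements whose leading term is divisible by another's, tail-reduce, and make monic.

G = {x - 1, y - 1, z + 1}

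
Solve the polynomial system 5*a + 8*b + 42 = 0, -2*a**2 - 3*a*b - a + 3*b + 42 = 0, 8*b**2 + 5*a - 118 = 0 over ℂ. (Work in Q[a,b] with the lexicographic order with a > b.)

{(-2, -4)}

Compute a lex Gröbner basis by Buchberger's algorithm.
f_1 = 5*a + 8*b + 42, LT = a.
f_2 = -2*a**2 - 3*a*b - a + 3*b + 42, LT = a**2.
f_3 = 5*a + 8*b**2 - 118, LT = a.

S(f_1,f_2): lcm = a**2. S = 1/10*a*b + 79/10*a + 3/2*b + 21.
  leading term a*b: subtract (1/50*b)·f_1 from 1/10*a*b + 79/10*a + 3/2*b + 21 → 79/10*a - 4/25*b**2 + 33/50*b + 21
  leading term a: subtract (79/50)·f_1 from 79/10*a - 4/25*b**2 + 33/50*b + 21 → -4/25*b**2 - 599/50*b - 1134/25
  leading term b**2: no divisor's leading term divides it; move -4/25*b**2 to the remainder.
  leading term b: no divisor's leading term divides it; move -599/50*b to the remainder.
  leading term 1: no divisor's leading term divides it; move -1134/25 to the remainder.
  remainder -4/25*b**2 - 599/50*b - 1134/25 ≠ 0; add h_4 = -4/25*b**2 - 599/50*b - 1134/25 to the basis.

S(f_1,f_3): lcm = a. S = -8/5*b**2 + 8/5*b + 32.
  leading term b**2: subtract (10)·h_4 from -8/5*b**2 + 8/5*b + 32 → 607/5*b + 2428/5
  leading term b: no divisor's leading term divides it; move 607/5*b to the remainder.
  leading term 1: no divisor's leading term divides it; move 2428/5 to the remainder.
  remainder 607/5*b + 2428/5 ≠ 0; add h_5 = 607/5*b + 2428/5 to the basis.

The other S-polynomials (S(f_2,f_3), S(f_1,h_4), S(f_2,h_4), S(f_3,h_4), S(f_1,h_5), S(f_2,h_5), S(f_3,h_5), S(h_4,h_5)) all reduce to 0 modulo the current basis, so we have a Gröbner basis.
Inter-reduce: drop elements whose leading term is divisible by another's, tail-reduce, and make monic.
Reduced Gröbner basis: {a + 2, b + 4}.

Since the basis is lex-ordered, b + 4 is univariate in b. Its roots are {-4}. Back-substituting each root into the other basis elements fixes the other coordinates.
  b = -4: the earlier basis element becomes a + 2 = 0, giving a = -2 — point (-2, -4).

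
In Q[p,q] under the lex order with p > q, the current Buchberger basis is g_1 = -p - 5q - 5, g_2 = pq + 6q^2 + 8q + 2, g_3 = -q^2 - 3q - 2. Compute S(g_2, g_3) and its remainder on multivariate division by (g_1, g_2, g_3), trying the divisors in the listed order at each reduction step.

lcm(LM(g_2), LM(g_3)) = pq^2.
S = (lcm/LT(g_2))·g_2 − (lcm/LT(g_3))·g_3 = -3pq - 2p + 6q^3 + 8q^2 + 2q.
Reduce S modulo (g_1, g_2, g_3) in that order:
  leading term pq: subtract (3q)·g_1 from -3pq - 2p + 6q^3 + 8q^2 + 2q → -2p + 6q^3 + 23q^2 + 17q
  leading term p: subtract (2)·g_1 from -2p + 6q^3 + 23q^2 + 17q → 6q^3 + 23q^2 + 27q + 10
  leading term q^3: subtract (-6q)·g_3 from 6q^3 + 23q^2 + 27q + 10 → 5q^2 + 15q + 10
  leading term q^2: subtract (-5)·g_3 from 5q^2 + 15q + 10 → 0
The remainder is 0, so this S-polynomial contributes no new basis element.
An S-polynomial is built so that the two leading terms cancel; whether anything survives reduction is exactly the Gröbner-basis criterion.

S(g_2, g_3) = -3pq - 2p + 6q^3 + 8q^2 + 2q; remainder on division = 0.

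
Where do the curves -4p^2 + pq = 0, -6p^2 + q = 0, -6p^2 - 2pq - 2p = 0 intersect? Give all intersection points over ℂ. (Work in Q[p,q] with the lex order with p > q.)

{(0, 0)}

Compute a lex Gröbner basis by Buchberger's algorithm.
f_1 = -4p^2 + pq, LT = p^2.
f_2 = -6p^2 + q, LT = p^2.
f_3 = -6p^2 - 2pq - 2p, LT = p^2.

S(f_1,f_2): lcm = p^2. S = -1/4pq + 1/6q.
  leading term pq: no divisor's leading term divides it; move -1/4pq to the remainder.
  leading term q: no divisor's leading term divides it; move 1/6q to the remainder.
  remainder -1/4pq + 1/6q ≠ 0; add h_4 = -1/4pq + 1/6q to the basis.

S(f_1,f_3): lcm = p^2. S = -7/12pq - 1/3p.
  leading term pq: subtract (7/3)·h_4 from -7/12pq - 1/3p → -1/3p - 7/18q
  leading term p: no divisor's leading term divides it; move -1/3p to the remainder.
  leading term q: no divisor's leading term divides it; move -7/18q to the remainder.
  remainder -1/3p - 7/18q ≠ 0; add h_5 = -1/3p - 7/18q to the basis.

S(f_1,h_4): lcm = p^2q. S = -1/4pq^2 + 2/3pq.
  leading term pq^2: subtract (q)·h_4 from -1/4pq^2 + 2/3pq → 2/3pq - 1/6q^2
  leading term pq: subtract (-8/3)·h_4 from 2/3pq - 1/6q^2 → -1/6q^2 + 4/9q
  leading term q^2: no divisor's leading term divides it; move -1/6q^2 to the remainder.
  leading term q: no divisor's leading term divides it; move 4/9q to the remainder.
  remainder -1/6q^2 + 4/9q ≠ 0; add h_6 = -1/6q^2 + 4/9q to the basis.

S(f_3,h_4): lcm = p^2q. S = 1/3pq^2 + pq.
  leading term pq^2: subtract (-4/3q)·h_4 from 1/3pq^2 + pq → pq + 2/9q^2
  leading term pq: subtract (-4)·h_4 from pq + 2/9q^2 → 2/9q^2 + 2/3q
  leading term q^2: subtract (-4/3)·h_6 from 2/9q^2 + 2/3q → 34/27q
  leading term q: no divisor's leading term divides it; move 34/27q to the remainder.
  remainder 34/27q ≠ 0; add h_7 = 34/27q to the basis.

The other S-polynomials (S(f_2,f_3), S(f_2,h_4), S(f_1,h_5), S(f_2,h_5), S(f_3,h_5), S(h_4,h_5), S(f_1,h_6), S(f_2,h_6), S(f_3,h_6), S(h_4,h_6), S(h_5,h_6), S(f_1,h_7), S(f_2,h_7), S(f_3,h_7), S(h_4,h_7), S(h_5,h_7), S(h_6,h_7)) all reduce to 0 modulo the current basis, so we have a Gröbner basis.
Inter-reduce: drop elements whose leading term is divisible by another's, tail-reduce, and make monic.
Reduced Gröbner basis: {p, q}.

The lex basis is triangular: the last element involves only q. Solving q = 0 gives q ∈ {0}; substituting each value into the earlier elements determines the remaining variables.
  q = 0: the earlier basis element becomes p = 0, giving p = 0 — point (0, 0).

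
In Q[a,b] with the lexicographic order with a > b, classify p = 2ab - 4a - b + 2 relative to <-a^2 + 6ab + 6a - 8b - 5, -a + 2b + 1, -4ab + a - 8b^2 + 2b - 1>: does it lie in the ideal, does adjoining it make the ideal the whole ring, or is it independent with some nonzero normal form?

First compute the reduced Gröbner basis of I by Buchberger's algorithm.
f_1 = -a^2 + 6ab + 6a - 8b - 5, LT = a^2.
f_2 = -a + 2b + 1, LT = a.
f_3 = -4ab + a - 8b^2 + 2b - 1, LT = ab.

S(f_1,f_2): lcm = a^2. S = -4ab - 5a + 8b + 5.
  leading term ab: subtract (4b)·f_2 from -4ab - 5a + 8b + 5 → -5a - 8b^2 + 4b + 5
  leading term a: subtract (5)·f_2 from -5a - 8b^2 + 4b + 5 → -8b^2 - 6b
  leading term b^2: no divisor's leading term divides it; move -8b^2 to the remainder.
  leading term b: no divisor's leading term divides it; move -6b to the remainder.
  remainder -8b^2 - 6b ≠ 0; add h_4 = -8b^2 - 6b to the basis.

S(f_1,f_3): lcm = a^2b. S = 1/4a^2 - 8ab^2 - 11/2ab - 1/4a + 8b^2 + 5b.
  leading term a^2: subtract (-1/4)·f_1 from 1/4a^2 - 8ab^2 - 11/2ab - 1/4a + 8b^2 + 5b → -8ab^2 - 4ab + 5/4a + 8b^2 + 3b - 5/4
  leading term ab^2: subtract (8b^2)·f_2 from -8ab^2 - 4ab + 5/4a + 8b^2 + 3b - 5/4 → -4ab + 5/4a - 16b^3 + 3b - 5/4
  leading term ab: subtract (4b)·f_2 from -4ab + 5/4a - 16b^3 + 3b - 5/4 → 5/4a - 16b^3 - 8b^2 - b - 5/4
  leading term a: subtract (-5/4)·f_2 from 5/4a - 16b^3 - 8b^2 - b - 5/4 → -16b^3 - 8b^2 + 3/2b
  leading term b^3: subtract (2b)·h_4 from -16b^3 - 8b^2 + 3/2b → 4b^2 + 3/2b
  leading term b^2: subtract (-1/2)·h_4 from 4b^2 + 3/2b → -3/2b
  leading term b: no divisor's leading term divides it; move -3/2b to the remainder.
  remainder -3/2b ≠ 0; add h_5 = -3/2b to the basis.

The other S-polynomials (S(f_2,f_3), S(f_1,h_4), S(f_2,h_4), S(f_3,h_4), S(f_1,h_5), S(f_2,h_5), S(f_3,h_5), S(h_4,h_5)) all reduce to 0 modulo the current basis, so we have a Gröbner basis.
Inter-reduce: drop elements whose leading term is divisible by another's, tail-reduce, and make monic.
Reduced Gröbner basis: {a - 1, b}.
Label its elements g_1 = a - 1, g_2 = b.

Reduce p = 2ab - 4a - b + 2 modulo G:
  leading term ab: subtract (2b)·g_1 from 2ab - 4a - b + 2 → -4a + b + 2
  leading term a: subtract (-4)·g_1 from -4a + b + 2 → b - 2
  leading term b: subtract (1)·g_2 from b - 2 → -2
  leading term 1: no divisor's leading term divides it; move -2 to the remainder.
  normal form = -2.
The normal form is nonzero, so p ∉ I. Since p minus its normal form lies in I, I + (p) = I + (r) where r = -2; decide whether this ideal is the whole ring.
Here r = -2 is a nonzero constant, hence a unit: 1 ∈ I + (p), the Gröbner basis of I + (p) is {1}, and the enlarged system has no common solution — adjoining p is inconsistent.

Adjoining 2ab - 4a - b + 2 makes the ideal the whole ring: the system is inconsistent.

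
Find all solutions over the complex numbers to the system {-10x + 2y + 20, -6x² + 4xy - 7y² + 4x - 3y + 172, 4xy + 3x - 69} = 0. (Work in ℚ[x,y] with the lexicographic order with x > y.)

Compute a lex Gröbner basis by Buchberger's algorithm.
f_1 = -10x + 2y + 20, LT = x.
f_2 = -6x² + 4xy + 4x - 7y² - 3y + 172, LT = x².
f_3 = 4xy + 3x - 69, LT = xy.

S(f_1,f_2): lcm = x². S = 7/15xy - 4/3x - 7/6y² - ½y + 86/3.
  leading term xy: subtract (-7/150y)·f_1 from 7/15xy - 4/3x - 7/6y² - ½y + 86/3 → -4/3x - 161/150y² + 13/30y + 86/3
  leading term x: subtract (2/15)·f_1 from -4/3x - 161/150y² + 13/30y + 86/3 → -161/150y² + ⅙y + 26
  leading term y²: no divisor's leading term divides it; move -161/150y² to the remainder.
  leading term y: no divisor's leading term divides it; move ⅙y to the remainder.
  leading term 1: no divisor's leading term divides it; move 26 to the remainder.
  remainder -161/150y² + ⅙y + 26 ≠ 0; add h_4 = -161/150y² + ⅙y + 26 to the basis.

S(f_1,f_3): lcm = xy. S = -¾x - ⅕y² - 2y + 69/4.
  leading term x: subtract (3/40)·f_1 from -¾x - ⅕y² - 2y + 69/4 → -⅕y² - 43/20y + 63/4
  leading term y²: subtract (30/161)·h_4 from -⅕y² - 43/20y + 63/4 → -7023/3220y + 7023/644
  leading term y: no divisor's leading term divides it; move -7023/3220y to the remainder.
  leading term 1: no divisor's leading term divides it; move 7023/644 to the remainder.
  remainder -7023/3220y + 7023/644 ≠ 0; add h_5 = -7023/3220y + 7023/644 to the basis.

The other S-polynomials (S(f_2,f_3), S(f_1,h_4), S(f_2,h_4), S(f_3,h_4), S(f_1,h_5), S(f_2,h_5), S(f_3,h_5), S(h_4,h_5)) all reduce to 0 modulo the current basis, so we have a Gröbner basis.
Inter-reduce: drop elements whose leading term is divisible by another's, tail-reduce, and make monic.
Reduced Gröbner basis: {x - 3, y - 5}.

Elimination: the polynomial y - 5 lies in the elimination ideal for y, so y ∈ {5}. For each such y, the remaining basis elements (now univariate) give the rest of the solution.
  y = 5: the earlier basis element becomes x - 3 = 0, giving x = 3 — point (3, 5).
Substituting each solution back into the original system confirms all equations vanish.

{(3, 5)}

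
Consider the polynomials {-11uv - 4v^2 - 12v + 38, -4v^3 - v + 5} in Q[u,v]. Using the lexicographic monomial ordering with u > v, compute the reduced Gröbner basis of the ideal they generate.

f_1 = -11uv - 4v^2 - 12v + 38, LT = uv.
f_2 = -4v^3 - v + 5, LT = v^3.

S(f_1,f_2): lcm = uv^3. S = -1/4uv + 5/4u + 4/11v^4 + 12/11v^3 - 38/11v^2.
  leading term uv: subtract (1/44)·f_1 from -1/4uv + 5/4u + 4/11v^4 + 12/11v^3 - 38/11v^2 → 5/4u + 4/11v^4 + 12/11v^3 - 37/11v^2 + 3/11v - 19/22
  leading term u: no divisor's leading term divides it; move 5/4u to the remainder.
  leading term v^4: subtract (-1/11v)·f_2 from 4/11v^4 + 12/11v^3 - 37/11v^2 + 3/11v - 19/22 → 12/11v^3 - 38/11v^2 + 8/11v - 19/22
  leading term v^3: subtract (-3/11)·f_2 from 12/11v^3 - 38/11v^2 + 8/11v - 19/22 → -38/11v^2 + 5/11v + 1/2
  leading term v^2: no divisor's leading term divides it; move -38/11v^2 to the remainder.
  leading term v: no divisor's leading term divides it; move 5/11v to the remainder.
  leading term 1: no divisor's leading term divides it; move 1/2 to the remainder.
  remainder 5/4u - 38/11v^2 + 5/11v + 1/2 ≠ 0; add g_3 = 5/4u - 38/11v^2 + 5/11v + 1/2 to the basis.

S(f_1,g_3): lcm = uv. S = 152/55v^3 + 38/55v - 38/11.
  leading term v^3: subtract (-38/55)·f_2 from 152/55v^3 + 38/55v - 38/11 → 0
  remainder 0.

S(f_2,g_3): leading monomials are coprime, so the S-polynomial reduces to 0 (Buchberger's first criterion).
Every S-polynomial of the final basis reduces to 0, so we have a Gröbner basis.
Inter-reduce: drop elements whose leading term is divisible by another's, tail-reduce, and make monic.

G = {u - 152/55v^2 + 4/11v + 2/5, v^3 + 1/4v - 5/4}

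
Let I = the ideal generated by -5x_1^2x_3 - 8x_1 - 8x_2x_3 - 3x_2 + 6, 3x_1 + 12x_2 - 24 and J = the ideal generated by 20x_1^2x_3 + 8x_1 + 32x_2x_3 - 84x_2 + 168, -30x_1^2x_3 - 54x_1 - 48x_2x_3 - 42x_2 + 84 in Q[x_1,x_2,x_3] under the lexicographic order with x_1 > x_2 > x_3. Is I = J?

Yes, the ideals are equal.

For a fixed monomial order, each ideal has a unique reduced Gröbner basis; comparing bases decides equality.
Buchberger on the first generating set:
f_1 = -5x_1^2x_3 - 8x_1 - 8x_2x_3 - 3x_2 + 6, LT = x_1^2x_3.
f_2 = 3x_1 + 12x_2 - 24, LT = x_1.

S(f_1,f_2): lcm = x_1^2x_3. S = -4x_1x_2x_3 + 8x_1x_3 + 8/5x_1 + 8/5x_2x_3 + 3/5x_2 - 6/5.
  leading term x_1x_2x_3: subtract (-4/3x_2x_3)·f_2 from -4x_1x_2x_3 + 8x_1x_3 + 8/5x_1 + 8/5x_2x_3 + 3/5x_2 - 6/5 → 8x_1x_3 + 8/5x_1 + 16x_2^2x_3 - 152/5x_2x_3 + 3/5x_2 - 6/5
  leading term x_1x_3: subtract (8/3x_3)·f_2 from 8x_1x_3 + 8/5x_1 + 16x_2^2x_3 - 152/5x_2x_3 + 3/5x_2 - 6/5 → 8/5x_1 + 16x_2^2x_3 - 312/5x_2x_3 + 3/5x_2 + 64x_3 - 6/5
  leading term x_1: subtract (8/15)·f_2 from 8/5x_1 + 16x_2^2x_3 - 312/5x_2x_3 + 3/5x_2 + 64x_3 - 6/5 → 16x_2^2x_3 - 312/5x_2x_3 - 29/5x_2 + 64x_3 + 58/5
  leading term x_2^2x_3: no divisor's leading term divides it; move 16x_2^2x_3 to the remainder.
  leading term x_2x_3: no divisor's leading term divides it; move -312/5x_2x_3 to the remainder.
  leading term x_2: no divisor's leading term divides it; move -29/5x_2 to the remainder.
  leading term x_3: no divisor's leading term divides it; move 64x_3 to the remainder.
  leading term 1: no divisor's leading term divides it; move 58/5 to the remainder.
  remainder 16x_2^2x_3 - 312/5x_2x_3 - 29/5x_2 + 64x_3 + 58/5 ≠ 0; add g_3 = 16x_2^2x_3 - 312/5x_2x_3 - 29/5x_2 + 64x_3 + 58/5 to the basis.

The other S-polynomials (S(f_1,g_3), S(f_2,g_3)) all reduce to 0 modulo the current basis, so we have a Gröbner basis.
Inter-reduce: drop elements whose leading term is divisible by another's, tail-reduce, and make monic.
Reduced Gröbner basis: {x_1 + 4x_2 - 8, x_2^2x_3 - 39/10x_2x_3 - 29/80x_2 + 4x_3 + 29/40}.

Buchberger on the second generating set:
h_1 = 20x_1^2x_3 + 8x_1 + 32x_2x_3 - 84x_2 + 168, LT = x_1^2x_3.
h_2 = -30x_1^2x_3 - 54x_1 - 48x_2x_3 - 42x_2 + 84, LT = x_1^2x_3.

S(h_1,h_2): lcm = x_1^2x_3. S = -7/5x_1 - 28/5x_2 + 56/5.
  leading term x_1: no divisor's leading term divides it; move -7/5x_1 to the remainder.
  leading term x_2: no divisor's leading term divides it; move -28/5x_2 to the remainder.
  leading term 1: no divisor's leading term divides it; move 56/5 to the remainder.
  remainder -7/5x_1 - 28/5x_2 + 56/5 ≠ 0; add k_3 = -7/5x_1 - 28/5x_2 + 56/5 to the basis.

S(h_1,k_3): lcm = x_1^2x_3. S = -4x_1x_2x_3 + 8x_1x_3 + 2/5x_1 + 8/5x_2x_3 - 21/5x_2 + 42/5.
  leading term x_1x_2x_3: subtract (20/7x_2x_3)·k_3 from -4x_1x_2x_3 + 8x_1x_3 + 2/5x_1 + 8/5x_2x_3 - 21/5x_2 + 42/5 → 8x_1x_3 + 2/5x_1 + 16x_2^2x_3 - 152/5x_2x_3 - 21/5x_2 + 42/5
  leading term x_1x_3: subtract (-40/7x_3)·k_3 from 8x_1x_3 + 2/5x_1 + 16x_2^2x_3 - 152/5x_2x_3 - 21/5x_2 + 42/5 → 2/5x_1 + 16x_2^2x_3 - 312/5x_2x_3 - 21/5x_2 + 64x_3 + 42/5
  leading term x_1: subtract (-2/7)·k_3 from 2/5x_1 + 16x_2^2x_3 - 312/5x_2x_3 - 21/5x_2 + 64x_3 + 42/5 → 16x_2^2x_3 - 312/5x_2x_3 - 29/5x_2 + 64x_3 + 58/5
  leading term x_2^2x_3: no divisor's leading term divides it; move 16x_2^2x_3 to the remainder.
  leading term x_2x_3: no divisor's leading term divides it; move -312/5x_2x_3 to the remainder.
  leading term x_2: no divisor's leading term divides it; move -29/5x_2 to the remainder.
  leading term x_3: no divisor's leading term divides it; move 64x_3 to the remainder.
  leading term 1: no divisor's leading term divides it; move 58/5 to the remainder.
  remainder 16x_2^2x_3 - 312/5x_2x_3 - 29/5x_2 + 64x_3 + 58/5 ≠ 0; add k_4 = 16x_2^2x_3 - 312/5x_2x_3 - 29/5x_2 + 64x_3 + 58/5 to the basis.

The other S-polynomials (S(h_2,k_3), S(h_1,k_4), S(h_2,k_4), S(k_3,k_4)) all reduce to 0 modulo the current basis, so we have a Gröbner basis.
Inter-reduce: drop elements whose leading term is divisible by another's, tail-reduce, and make monic.
Reduced Gröbner basis: {x_1 + 4x_2 - 8, x_2^2x_3 - 39/10x_2x_3 - 29/80x_2 + 4x_3 + 29/40}.

These coincide, so the ideals are equal.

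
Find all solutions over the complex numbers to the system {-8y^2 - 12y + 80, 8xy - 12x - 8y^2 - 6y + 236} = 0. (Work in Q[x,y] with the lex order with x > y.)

Compute a lex Gröbner basis by Buchberger's algorithm.
f_1 = -8y^2 - 12y + 80, LT = y^2.
f_2 = 8xy - 12x - 8y^2 - 6y + 236, LT = xy.

S(f_1,f_2): lcm = xy^2. S = 3xy - 10x + y^3 + 3/4y^2 - 59/2y.
  reduce S modulo (f_1, f_2):
  remainder -11/2x - 165/8y - 66 ≠ 0; add h_3 = -11/2x - 165/8y - 66 to the basis.

The other S-polynomials (S(f_1,h_3), S(f_2,h_3)) all reduce to 0 modulo the current basis, so we have a Gröbner basis.
Inter-reduce: drop elements whose leading term is divisible by another's, tail-reduce, and make monic.
Reduced Gröbner basis: {x + 15/4y + 12, y^2 + 3/2y - 10}.

Elimination: the polynomial y^2 + 3/2y - 10 lies in the elimination ideal for y, so y ∈ {-4, 5/2}. For each such y, the remaining basis elements (now univariate) give the rest of the solution.
  y = -4: the earlier basis element becomes x - 3 = 0, giving x = 3 — point (3, -4).
  y = 5/2: the earlier basis element becomes x + 171/8 = 0, giving x = -171/8 — point (-171/8, 5/2).

{(3, -4), (-171/8, 5/2)}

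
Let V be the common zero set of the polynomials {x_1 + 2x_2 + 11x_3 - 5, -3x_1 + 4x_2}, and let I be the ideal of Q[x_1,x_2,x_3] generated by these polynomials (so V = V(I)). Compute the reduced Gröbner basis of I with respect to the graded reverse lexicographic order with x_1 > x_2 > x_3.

G = {x_1 + 22/5x_3 - 2, x_2 + 33/10x_3 - 3/2}

f_1 = x_1 + 2x_2 + 11x_3 - 5, LT = x_1.
f_2 = -3x_1 + 4x_2, LT = x_1.

S(f_1,f_2): lcm = x_1. S = 10/3x_2 + 11x_3 - 5.
  leading term x_2: no divisor's leading term divides it; move 10/3x_2 to the remainder.
  leading term x_3: no divisor's leading term divides it; move 11x_3 to the remainder.
  leading term 1: no divisor's leading term divides it; move -5 to the remainder.
  remainder 10/3x_2 + 11x_3 - 5 ≠ 0; add g_3 = 10/3x_2 + 11x_3 - 5 to the basis.

The other S-polynomials (S(f_1,g_3), S(f_2,g_3)) all reduce to 0 modulo the current basis, so we have a Gröbner basis.
Inter-reduce: drop elements whose leading term is divisible by another's, tail-reduce, and make monic.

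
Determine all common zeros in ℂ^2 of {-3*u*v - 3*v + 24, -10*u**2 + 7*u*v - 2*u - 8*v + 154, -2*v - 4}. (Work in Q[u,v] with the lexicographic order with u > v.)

{(-5, -2)}

Compute a lex Gröbner basis by Buchberger's algorithm.
f_1 = -3*u*v - 3*v + 24, LT = u*v.
f_2 = -10*u**2 + 7*u*v - 2*u - 8*v + 154, LT = u**2.
f_3 = -2*v - 4, LT = v.

S(f_1,f_2): lcm = u**2*v. S = 7/10*u*v**2 + 4/5*u*v - 8*u - 4/5*v**2 + 77/5*v.
  reduce S modulo (f_1, f_2, f_3):
  remainder -8*u - 40 ≠ 0; add h_4 = -8*u - 40 to the basis.

The other S-polynomials (S(f_1,f_3), S(f_2,f_3), S(f_1,h_4), S(f_2,h_4), S(f_3,h_4)) all reduce to 0 modulo the current basis, so we have a Gröbner basis.
Inter-reduce: drop elements whose leading term is divisible by another's, tail-reduce, and make monic.
Reduced Gröbner basis: {u + 5, v + 2}.

A lex Gröbner basis eliminates variables successively. Here v + 2 depends only on v, with roots {-2}; lifting each root through the earlier basis elements recovers the full solutions.
  v = -2: the earlier basis element becomes u + 5 = 0, giving u = -5 — point (-5, -2).
Zero-dimensionality of the ideal guarantees finitely many solutions over ℂ.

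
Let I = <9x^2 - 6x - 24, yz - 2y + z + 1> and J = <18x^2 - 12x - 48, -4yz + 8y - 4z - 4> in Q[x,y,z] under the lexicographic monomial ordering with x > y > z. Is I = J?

Yes, the ideals are equal.

Equality of ideals is decidable: compute both reduced Gröbner bases (unique for the ordering) and check whether they agree.
Buchberger on the first generating set:
f_1 = 9x^2 - 6x - 24, LT = x^2.
f_2 = yz - 2y + z + 1, LT = yz.

S(f_1,f_2): leading monomials are coprime, so the S-polynomial reduces to 0 (Buchberger's first criterion).
Every S-polynomial of the final basis reduces to 0, so we have a Gröbner basis.
Inter-reduce: drop elements whose leading term is divisible by another's, tail-reduce, and make monic.
Reduced Gröbner basis: {x^2 - 2/3x - 8/3, yz - 2y + z + 1}.

Buchberger on the second generating set:
h_1 = 18x^2 - 12x - 48, LT = x^2.
h_2 = -4yz + 8y - 4z - 4, LT = yz.

S(h_1,h_2): leading monomials are coprime, so the S-polynomial reduces to 0 (Buchberger's first criterion).
Every S-polynomial of the final basis reduces to 0, so we have a Gröbner basis.
Inter-reduce: drop elements whose leading term is divisible by another's, tail-reduce, and make monic.
Reduced Gröbner basis: {x^2 - 2/3x - 8/3, yz - 2y + z + 1}.

The two bases agree; hence the ideals are identical.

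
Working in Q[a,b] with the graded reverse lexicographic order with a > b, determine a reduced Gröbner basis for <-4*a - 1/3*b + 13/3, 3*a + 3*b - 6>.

This is the nonlinear analogue of row-reducing a linear system.

f_1 = -4*a - 1/3*b + 13/3, LT = a.
f_2 = 3*a + 3*b - 6, LT = a.

S(f_1,f_2): lcm = a. S = -11/12*b + 11/12.
  leading term b: no divisor's leading term divides it; move -11/12*b to the remainder.
  leading term 1: no divisor's leading term divides it; move 11/12 to the remainder.
  remainder -11/12*b + 11/12 ≠ 0; add g_3 = -11/12*b + 11/12 to the basis.

S(f_1,g_3): leading monomials are coprime, so the S-polynomial reduces to 0 (Buchberger's first criterion).
S(f_2,g_3): leading monomials are coprime, so the S-polynomial reduces to 0 (Buchberger's first criterion).
Every S-polynomial of the final basis reduces to 0, so we have a Gröbner basis.
Inter-reduce: drop elements whose leading term is divisible by another's, tail-reduce, and make monic.

G = {a - 1, b - 1}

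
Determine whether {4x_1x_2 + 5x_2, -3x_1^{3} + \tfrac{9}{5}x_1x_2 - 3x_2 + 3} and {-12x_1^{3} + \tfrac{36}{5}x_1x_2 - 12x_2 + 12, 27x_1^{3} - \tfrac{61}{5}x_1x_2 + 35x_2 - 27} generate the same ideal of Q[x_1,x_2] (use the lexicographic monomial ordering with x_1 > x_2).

For a fixed monomial order, each ideal has a unique reduced Gröbner basis; comparing bases decides equality.
Buchberger on the first generating set:
f_1 = 4x_1x_2 + 5x_2, LT = x_1x_2.
f_2 = -3x_1^{3} + \tfrac{9}{5}x_1x_2 - 3x_2 + 3, LT = x_1^{3}.

S(f_1,f_2): lcm = x_1^{3}x_2. S = \tfrac{5}{4}x_1^{2}x_2 + \tfrac{3}{5}x_1x_2^{2} - x_2^{2} + x_2.
  reduce S modulo (f_1, f_2):
  remainder -\tfrac{7}{4}x_2^{2} + \tfrac{189}{64}x_2 ≠ 0; add g_3 = -\tfrac{7}{4}x_2^{2} + \tfrac{189}{64}x_2 to the basis.

The other S-polynomials (S(f_1,g_3), S(f_2,g_3)) all reduce to 0 modulo the current basis, so we have a Gröbner basis.
Inter-reduce: drop elements whose leading term is divisible by another's, tail-reduce, and make monic.
Reduced Gröbner basis: {x_1^{3} + \tfrac{7}{4}x_2 - 1, x_1x_2 + \tfrac{5}{4}x_2, x_2^{2} - \tfrac{27}{16}x_2}.

Buchberger on the second generating set:
h_1 = -12x_1^{3} + \tfrac{36}{5}x_1x_2 - 12x_2 + 12, LT = x_1^{3}.
h_2 = 27x_1^{3} - \tfrac{61}{5}x_1x_2 + 35x_2 - 27, LT = x_1^{3}.

S(h_1,h_2): lcm = x_1^{3}. S = -\tfrac{4}{27}x_1x_2 - \tfrac{8}{27}x_2.
  reduce S modulo (h_1, h_2):
  remainder -\tfrac{4}{27}x_1x_2 - \tfrac{8}{27}x_2 ≠ 0; add k_3 = -\tfrac{4}{27}x_1x_2 - \tfrac{8}{27}x_2 to the basis.

S(h_1,k_3): lcm = x_1^{3}x_2. S = -2x_1^{2}x_2 - \tfrac{3}{5}x_1x_2^{2} + x_2^{2} - x_2.
  reduce S modulo (h_1, h_2, k_3):
  remainder \tfrac{11}{5}x_2^{2} - 9x_2 ≠ 0; add k_4 = \tfrac{11}{5}x_2^{2} - 9x_2 to the basis.

The other S-polynomials (S(h_2,k_3), S(h_1,k_4), S(h_2,k_4), S(k_3,k_4)) all reduce to 0 modulo the current basis, so we have a Gröbner basis.
Inter-reduce: drop elements whose leading term is divisible by another's, tail-reduce, and make monic.
Reduced Gröbner basis: {x_1^{3} + \tfrac{11}{5}x_2 - 1, x_1x_2 + 2x_2, x_2^{2} - \tfrac{45}{11}x_2}.

Since the reduced bases disagree, the two ideals are not the same.
The choice of monomial ordering does not affect the verdict — as long as both bases are computed under the same ordering, their equality decides ideal equality.

No, the ideals differ.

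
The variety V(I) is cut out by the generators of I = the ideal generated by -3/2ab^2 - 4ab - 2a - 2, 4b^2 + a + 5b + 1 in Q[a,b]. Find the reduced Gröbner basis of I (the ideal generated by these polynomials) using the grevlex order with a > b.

G = {a^2 - 17/3ab - 13/3a - 16/3, b^2 + 1/4a + 5/4b + 1/4}

Buchberger's algorithm terminates because the ascending chain of leading-term ideals stabilizes.

f_1 = -3/2ab^2 - 4ab - 2a - 2, LT = ab^2.
f_2 = 4b^2 + a + 5b + 1, LT = b^2.

S(f_1,f_2): lcm = ab^2. S = -1/4a^2 + 17/12ab + 13/12a + 4/3.
  reduce S modulo (f_1, f_2):
  remainder -1/4a^2 + 17/12ab + 13/12a + 4/3 ≠ 0; add g_3 = -1/4a^2 + 17/12ab + 13/12a + 4/3 to the basis.

The other S-polynomials (S(f_1,g_3), S(f_2,g_3)) all reduce to 0 modulo the current basis, so we have a Gröbner basis.
Inter-reduce: drop elements whose leading term is divisible by another's, tail-reduce, and make monic.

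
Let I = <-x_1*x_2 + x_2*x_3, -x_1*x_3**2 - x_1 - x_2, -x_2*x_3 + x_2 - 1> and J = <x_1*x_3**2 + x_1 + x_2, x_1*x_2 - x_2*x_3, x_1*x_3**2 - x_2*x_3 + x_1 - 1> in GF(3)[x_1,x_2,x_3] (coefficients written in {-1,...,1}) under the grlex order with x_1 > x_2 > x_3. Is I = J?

No, the ideals differ.

Equality of ideals is decidable: compute both reduced Gröbner bases (unique for the ordering) and check whether they agree.
Buchberger on the first generating set:
f_1 = -x_1*x_2 + x_2*x_3, LT = x_1*x_2.
f_2 = -x_1*x_3**2 - x_1 - x_2, LT = x_1*x_3**2.
f_3 = -x_2*x_3 + x_2 - 1, LT = x_2*x_3.

S(f_1,f_2): lcm = x_1*x_2*x_3**2. S = -x_2*x_3**3 - x_1*x_2 - x_2**2.
  leading term x_2*x_3**3: subtract (x_3**2)·f_3 from -x_2*x_3**3 - x_1*x_2 - x_2**2 → -x_2*x_3**2 - x_1*x_2 - x_2**2 + x_3**2
  leading term x_2*x_3**2: subtract (x_3)·f_3 from -x_2*x_3**2 - x_1*x_2 - x_2**2 + x_3**2 → -x_1*x_2 - x_2**2 - x_2*x_3 + x_3**2 + x_3
  leading term x_1*x_2: subtract (1)·f_1 from -x_1*x_2 - x_2**2 - x_2*x_3 + x_3**2 + x_3 → -x_2**2 + x_2*x_3 + x_3**2 + x_3
  leading term x_2**2: no divisor's leading term divides it; move -x_2**2 to the remainder.
  leading term x_2*x_3: subtract (-1)·f_3 from x_2*x_3 + x_3**2 + x_3 → x_3**2 + x_2 + x_3 - 1
  leading term x_3**2: no divisor's leading term divides it; move x_3**2 to the remainder.
  leading term x_2: no divisor's leading term divides it; move x_2 to the remainder.
  leading term x_3: no divisor's leading term divides it; move x_3 to the remainder.
  leading term 1: no divisor's leading term divides it; move -1 to the remainder.
  remainder -x_2**2 + x_3**2 + x_2 + x_3 - 1 ≠ 0; add g_4 = -x_2**2 + x_3**2 + x_2 + x_3 - 1 to the basis.

S(f_1,f_3): lcm = x_1*x_2*x_3. S = -x_2*x_3**2 + x_1*x_2 - x_1.
  leading term x_2*x_3**2: subtract (x_3)·f_3 from -x_2*x_3**2 + x_1*x_2 - x_1 → x_1*x_2 - x_2*x_3 - x_1 + x_3
  leading term x_1*x_2: subtract (-1)·f_1 from x_1*x_2 - x_2*x_3 - x_1 + x_3 → -x_1 + x_3
  leading term x_1: no divisor's leading term divides it; move -x_1 to the remainder.
  leading term x_3: no divisor's leading term divides it; move x_3 to the remainder.
  remainder -x_1 + x_3 ≠ 0; add g_5 = -x_1 + x_3 to the basis.

S(f_3,g_4): lcm = x_2**2*x_3. S = x_3**3 - x_2**2 + x_2*x_3 + x_3**2 + x_2 - x_3.
  leading term x_3**3: no divisor's leading term divides it; move x_3**3 to the remainder.
  leading term x_2**2: subtract (1)·g_4 from -x_2**2 + x_2*x_3 + x_3**2 + x_2 - x_3 → x_2*x_3 + x_3 + 1
  leading term x_2*x_3: subtract (-1)·f_3 from x_2*x_3 + x_3 + 1 → x_2 + x_3
  leading term x_2: no divisor's leading term divides it; move x_2 to the remainder.
  leading term x_3: no divisor's leading term divides it; move x_3 to the remainder.
  remainder x_3**3 + x_2 + x_3 ≠ 0; add g_6 = x_3**3 + x_2 + x_3 to the basis.

The other S-polynomials (S(f_2,f_3), S(f_1,g_4), S(f_2,g_4), S(f_1,g_5), S(f_2,g_5), S(f_3,g_5), S(g_4,g_5), S(f_1,g_6), S(f_2,g_6), S(f_3,g_6), S(g_4,g_6), S(g_5,g_6)) all reduce to 0 modulo the current basis, so we have a Gröbner basis.
Inter-reduce: drop elements whose leading term is divisible by another's, tail-reduce, and make monic.
Reduced Gröbner basis: {x_3**3 + x_2 + x_3, x_2**2 - x_3**2 - x_2 - x_3 + 1, x_2*x_3 - x_2 + 1, x_1 - x_3}.

Buchberger on the second generating set:
h_1 = x_1*x_3**2 + x_1 + x_2, LT = x_1*x_3**2.
h_2 = x_1*x_2 - x_2*x_3, LT = x_1*x_2.
h_3 = x_1*x_3**2 - x_2*x_3 + x_1 - 1, LT = x_1*x_3**2.

S(h_1,h_2): lcm = x_1*x_2*x_3**2. S = x_2*x_3**3 + x_1*x_2 + x_2**2.
  leading term x_2*x_3**3: no divisor's leading term divides it; move x_2*x_3**3 to the remainder.
  leading term x_1*x_2: subtract (1)·h_2 from x_1*x_2 + x_2**2 → x_2**2 + x_2*x_3
  leading term x_2**2: no divisor's leading term divides it; move x_2**2 to the remainder.
  leading term x_2*x_3: no divisor's leading term divides it; move x_2*x_3 to the remainder.
  remainder x_2*x_3**3 + x_2**2 + x_2*x_3 ≠ 0; add k_4 = x_2*x_3**3 + x_2**2 + x_2*x_3 to the basis.

S(h_1,h_3): lcm = x_1*x_3**2. S = x_2*x_3 + x_2 + 1.
  leading term x_2*x_3: no divisor's leading term divides it; move x_2*x_3 to the remainder.
  leading term x_2: no divisor's leading term divides it; move x_2 to the remainder.
  leading term 1: no divisor's leading term divides it; move 1 to the remainder.
  remainder x_2*x_3 + x_2 + 1 ≠ 0; add k_5 = x_2*x_3 + x_2 + 1 to the basis.

S(h_1,k_5): lcm = x_1*x_2*x_3**2. S = -x_1*x_2*x_3 + x_1*x_2 - x_1*x_3 + x_2**2.
  leading term x_1*x_2*x_3: subtract (-x_3)·h_2 from -x_1*x_2*x_3 + x_1*x_2 - x_1*x_3 + x_2**2 → -x_2*x_3**2 + x_1*x_2 - x_1*x_3 + x_2**2
  leading term x_2*x_3**2: subtract (-x_3)·k_5 from -x_2*x_3**2 + x_1*x_2 - x_1*x_3 + x_2**2 → x_1*x_2 - x_1*x_3 + x_2**2 + x_2*x_3 + x_3
  leading term x_1*x_2: subtract (1)·h_2 from x_1*x_2 - x_1*x_3 + x_2**2 + x_2*x_3 + x_3 → -x_1*x_3 + x_2**2 - x_2*x_3 + x_3
  leading term x_1*x_3: no divisor's leading term divides it; move -x_1*x_3 to the remainder.
  leading term x_2**2: no divisor's leading term divides it; move x_2**2 to the remainder.
  leading term x_2*x_3: subtract (-1)·k_5 from -x_2*x_3 + x_3 → x_2 + x_3 + 1
  leading term x_2: no divisor's leading term divides it; move x_2 to the remainder.
  leading term x_3: no divisor's leading term divides it; move x_3 to the remainder.
  leading term 1: no divisor's leading term divides it; move 1 to the remainder.
  remainder -x_1*x_3 + x_2**2 + x_2 + x_3 + 1 ≠ 0; add k_6 = -x_1*x_3 + x_2**2 + x_2 + x_3 + 1 to the basis.

S(h_2,k_5): lcm = x_1*x_2*x_3. S = -x_2*x_3**2 - x_1*x_2 - x_1.
  leading term x_2*x_3**2: subtract (-x_3)·k_5 from -x_2*x_3**2 - x_1*x_2 - x_1 → -x_1*x_2 + x_2*x_3 - x_1 + x_3
  leading term x_1*x_2: subtract (-1)·h_2 from -x_1*x_2 + x_2*x_3 - x_1 + x_3 → -x_1 + x_3
  leading term x_1: no divisor's leading term divides it; move -x_1 to the remainder.
  leading term x_3: no divisor's leading term divides it; move x_3 to the remainder.
  remainder -x_1 + x_3 ≠ 0; add k_7 = -x_1 + x_3 to the basis.

S(k_4,k_5): lcm = x_2*x_3**3. S = -x_2*x_3**2 + x_2**2 + x_2*x_3 - x_3**2.
  leading term x_2*x_3**2: subtract (-x_3)·k_5 from -x_2*x_3**2 + x_2**2 + x_2*x_3 - x_3**2 → x_2**2 - x_2*x_3 - x_3**2 + x_3
  leading term x_2**2: no divisor's leading term divides it; move x_2**2 to the remainder.
  leading term x_2*x_3: subtract (-1)·k_5 from -x_2*x_3 - x_3**2 + x_3 → -x_3**2 + x_2 + x_3 + 1
  leading term x_3**2: no divisor's leading term divides it; move -x_3**2 to the remainder.
  leading term x_2: no divisor's leading term divides it; move x_2 to the remainder.
  leading term x_3: no divisor's leading term divides it; move x_3 to the remainder.
  leading term 1: no divisor's leading term divides it; move 1 to the remainder.
  remainder x_2**2 - x_3**2 + x_2 + x_3 + 1 ≠ 0; add k_8 = x_2**2 - x_3**2 + x_2 + x_3 + 1 to the basis.

S(h_1,k_7): lcm = x_1*x_3**2. S = x_3**3 + x_1 + x_2.
  leading term x_3**3: no divisor's leading term divides it; move x_3**3 to the remainder.
  leading term x_1: subtract (-1)·k_7 from x_1 + x_2 → x_2 + x_3
  leading term x_2: no divisor's leading term divides it; move x_2 to the remainder.
  leading term x_3: no divisor's leading term divides it; move x_3 to the remainder.
  remainder x_3**3 + x_2 + x_3 ≠ 0; add k_9 = x_3**3 + x_2 + x_3 to the basis.

The other S-polynomials (S(h_2,h_3), S(h_1,k_4), S(h_2,k_4), S(h_3,k_4), S(h_3,k_5), S(h_1,k_6), S(h_2,k_6), S(h_3,k_6), S(k_4,k_6), S(k_5,k_6), S(h_2,k_7), S(h_3,k_7), S(k_4,k_7), S(k_5,k_7), S(k_6,k_7), S(h_1,k_8), S(h_2,k_8), S(h_3,k_8), S(k_4,k_8), S(k_5,k_8), S(k_6,k_8), S(k_7,k_8), S(h_1,k_9), S(h_2,k_9), S(h_3,k_9), S(k_4,k_9), S(k_5,k_9), S(k_6,k_9), S(k_7,k_9), S(k_8,k_9)) all reduce to 0 modulo the current basis, so we have a Gröbner basis.
Inter-reduce: drop elements whose leading term is divisible by another's, tail-reduce, and make monic.
Reduced Gröbner basis: {x_3**3 + x_2 + x_3, x_2**2 - x_3**2 + x_2 + x_3 + 1, x_2*x_3 + x_2 + 1, x_1 - x_3}.

The bases are distinct; the ideals are different.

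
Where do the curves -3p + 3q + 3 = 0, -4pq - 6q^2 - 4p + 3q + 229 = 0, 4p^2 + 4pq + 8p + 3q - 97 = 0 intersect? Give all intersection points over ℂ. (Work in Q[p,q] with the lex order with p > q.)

Compute a lex Gröbner basis by Buchberger's algorithm.
f_1 = -3p + 3q + 3, LT = p.
f_2 = -4pq - 4p - 6q^2 + 3q + 229, LT = pq.
f_3 = 4p^2 + 4pq + 8p + 3q - 97, LT = p^2.

S(f_1,f_2): lcm = pq. S = -p - 5/2q^2 - 1/4q + 229/4.
  reduce S modulo (f_1, f_2, f_3):
  remainder -5/2q^2 - 5/4q + 225/4 ≠ 0; add h_4 = -5/2q^2 - 5/4q + 225/4 to the basis.

S(f_1,f_3): lcm = p^2. S = -2pq - 3p - 3/4q + 97/4.
  reduce S modulo (f_1, f_2, f_3, h_4):
  remainder -19/4q - 95/4 ≠ 0; add h_5 = -19/4q - 95/4 to the basis.

The other S-polynomials (S(f_2,f_3), S(f_1,h_4), S(f_2,h_4), S(f_3,h_4), S(f_1,h_5), S(f_2,h_5), S(f_3,h_5), S(h_4,h_5)) all reduce to 0 modulo the current basis, so we have a Gröbner basis.
Inter-reduce: drop elements whose leading term is divisible by another's, tail-reduce, and make monic.
Reduced Gröbner basis: {p + 4, q + 5}.

A lex Gröbner basis eliminates variables successively. Here q + 5 depends only on q, with roots {-5}; lifting each root through the earlier basis elements recovers the full solutions.
  q = -5: the earlier basis element becomes p + 4 = 0, giving p = -4 — point (-4, -5).

{(-4, -5)}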